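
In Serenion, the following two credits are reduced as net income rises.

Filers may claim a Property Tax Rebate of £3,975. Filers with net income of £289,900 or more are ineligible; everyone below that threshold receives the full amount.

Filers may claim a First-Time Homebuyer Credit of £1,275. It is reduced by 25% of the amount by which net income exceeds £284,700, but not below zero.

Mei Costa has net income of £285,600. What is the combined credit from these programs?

Property Tax Rebate: £285,600 is below the £289,900 cutoff, so the full £3,975 applies.
First-Time Homebuyer Credit: 25% of the £900 excess over £284,700 is £225; credit = £1,275 − £225 = £1,050.
Total: £3,975 + £1,050 = £5,025.

£5,025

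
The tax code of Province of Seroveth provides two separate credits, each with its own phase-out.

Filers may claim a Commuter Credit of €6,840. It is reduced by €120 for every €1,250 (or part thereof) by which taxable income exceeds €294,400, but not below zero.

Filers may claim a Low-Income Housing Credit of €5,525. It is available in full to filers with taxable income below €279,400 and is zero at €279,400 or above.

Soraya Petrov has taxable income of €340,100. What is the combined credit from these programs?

€2,400

Commuter Credit: income exceeds €294,400 by €45,700, which is 37 full-or-partial €1,250 increments; reduction = 37 × €120 = €4,440, leaving €2,400.
Low-Income Housing Credit: €340,100 meets or exceeds the €279,400 cutoff, so the credit is €0.
Total: €2,400 + €0 = €2,400.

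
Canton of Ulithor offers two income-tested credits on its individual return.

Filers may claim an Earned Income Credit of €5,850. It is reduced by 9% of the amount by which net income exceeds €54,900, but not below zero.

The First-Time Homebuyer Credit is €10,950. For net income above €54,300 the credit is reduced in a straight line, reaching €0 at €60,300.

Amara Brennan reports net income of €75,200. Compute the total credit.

€4,023

Earned Income Credit: 9% of the €20,300 excess over €54,900 is €1,827; credit = €5,850 − €1,827 = €4,023.
First-Time Homebuyer Credit: €75,200 is at or above €60,300, so the credit is €0.
Total: €4,023 + €0 = €4,023.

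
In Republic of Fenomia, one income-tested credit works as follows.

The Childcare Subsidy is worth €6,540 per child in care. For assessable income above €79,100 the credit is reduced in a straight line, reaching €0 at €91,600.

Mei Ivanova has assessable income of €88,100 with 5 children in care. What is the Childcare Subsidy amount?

€9,156

Childcare Subsidy: base = 5 × €6,540 = €32,700. €88,100 is €9,000 into a €12,500 phase-out range, leaving 3,500/12,500 of the credit: €32,700 × 3,500/12,500 = €9,156.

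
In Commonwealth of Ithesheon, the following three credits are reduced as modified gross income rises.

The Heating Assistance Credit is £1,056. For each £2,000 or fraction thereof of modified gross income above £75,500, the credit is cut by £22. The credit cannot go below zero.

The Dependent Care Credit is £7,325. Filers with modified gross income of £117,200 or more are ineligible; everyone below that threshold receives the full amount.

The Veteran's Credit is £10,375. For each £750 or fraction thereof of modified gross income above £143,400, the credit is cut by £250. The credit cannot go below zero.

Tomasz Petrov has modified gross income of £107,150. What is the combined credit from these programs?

Heating Assistance Credit: income exceeds £75,500 by £31,650, which is 16 full-or-partial £2,000 increments; reduction = 16 × £22 = £352, leaving £704.
Dependent Care Credit: £107,150 is below the £117,200 cutoff, so the full £7,325 applies.
Veteran's Credit: £107,150 is at or below the £143,400 threshold, so the full £10,375 applies.
Total: £704 + £7,325 + £10,375 = £18,404.

£18,404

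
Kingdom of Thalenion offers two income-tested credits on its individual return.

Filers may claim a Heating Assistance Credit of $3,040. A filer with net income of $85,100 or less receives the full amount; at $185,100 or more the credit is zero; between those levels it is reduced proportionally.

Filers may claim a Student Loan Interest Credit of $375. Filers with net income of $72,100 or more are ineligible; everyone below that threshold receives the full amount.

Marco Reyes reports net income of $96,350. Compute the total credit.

$2,698

Heating Assistance Credit: $96,350 is $11,250 into a $100,000 phase-out range, leaving 88,750/100,000 of the credit: $3,040 × 88,750/100,000 = $2,698.
Student Loan Interest Credit: $96,350 meets or exceeds the $72,100 cutoff, so the credit is $0.
Total: $2,698 + $0 = $2,698.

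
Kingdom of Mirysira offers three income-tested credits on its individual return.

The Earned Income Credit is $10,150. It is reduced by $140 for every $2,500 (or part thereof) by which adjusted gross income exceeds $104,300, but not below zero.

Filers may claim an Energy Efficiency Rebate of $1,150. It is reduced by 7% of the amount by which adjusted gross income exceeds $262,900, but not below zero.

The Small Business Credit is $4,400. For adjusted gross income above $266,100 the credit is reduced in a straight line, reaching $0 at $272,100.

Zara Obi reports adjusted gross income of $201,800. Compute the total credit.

Earned Income Credit: income exceeds $104,300 by $97,500, which is 39 full-or-partial $2,500 increments; reduction = 39 × $140 = $5,460, leaving $4,690.
Energy Efficiency Rebate: $201,800 is at or below the $262,900 threshold, so the full $1,150 applies.
Small Business Credit: $201,800 is at or below the $266,100 threshold, so the full $4,400 applies.
Total: $4,690 + $1,150 + $4,400 = $10,240.

$10,240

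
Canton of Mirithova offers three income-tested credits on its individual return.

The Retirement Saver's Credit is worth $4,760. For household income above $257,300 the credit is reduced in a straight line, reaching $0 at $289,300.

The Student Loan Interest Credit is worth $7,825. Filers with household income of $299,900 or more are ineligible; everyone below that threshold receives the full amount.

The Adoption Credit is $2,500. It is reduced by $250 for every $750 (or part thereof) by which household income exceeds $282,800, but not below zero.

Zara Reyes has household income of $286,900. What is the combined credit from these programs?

Retirement Saver's Credit: $286,900 is $29,600 into a $32,000 phase-out range, leaving 2,400/32,000 of the credit: $4,760 × 2,400/32,000 = $357.
Student Loan Interest Credit: $286,900 is below the $299,900 cutoff, so the full $7,825 applies.
Adoption Credit: income exceeds $282,800 by $4,100, which is 6 full-or-partial $750 increments; reduction = 6 × $250 = $1,500, leaving $1,000.
Total: $357 + $7,825 + $1,000 = $9,182.

$9,182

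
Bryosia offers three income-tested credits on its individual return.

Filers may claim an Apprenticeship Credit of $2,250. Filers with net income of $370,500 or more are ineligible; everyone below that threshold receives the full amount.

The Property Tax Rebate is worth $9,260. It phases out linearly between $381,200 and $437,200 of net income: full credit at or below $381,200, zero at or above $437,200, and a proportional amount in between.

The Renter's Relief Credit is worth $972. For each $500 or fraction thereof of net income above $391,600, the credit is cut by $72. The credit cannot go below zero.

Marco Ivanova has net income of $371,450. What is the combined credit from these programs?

Apprenticeship Credit: $371,450 meets or exceeds the $370,500 cutoff, so the credit is $0.
Property Tax Rebate: $371,450 is at or below the $381,200 threshold, so the full $9,260 applies.
Renter's Relief Credit: $371,450 is at or below the $391,600 threshold, so the full $972 applies.
Total: $0 + $9,260 + $972 = $10,232.

$10,232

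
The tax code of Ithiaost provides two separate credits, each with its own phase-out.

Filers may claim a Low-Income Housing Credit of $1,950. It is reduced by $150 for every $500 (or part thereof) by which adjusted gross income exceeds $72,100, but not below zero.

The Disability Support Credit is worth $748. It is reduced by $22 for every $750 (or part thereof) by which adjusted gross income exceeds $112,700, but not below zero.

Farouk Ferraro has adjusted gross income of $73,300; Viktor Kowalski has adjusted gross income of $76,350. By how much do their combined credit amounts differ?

$900

Farouk ($73,300): Low-Income Housing Credit: income exceeds $72,100 by $1,200, which is 3 full-or-partial $500 increments; reduction = 3 × $150 = $450, leaving $1,500. Disability Support Credit: $73,300 is at or below the $112,700 threshold, so the full $748 applies. total $1,500 + $748 = $2,248
Viktor ($76,350): Low-Income Housing Credit: income exceeds $72,100 by $4,250, which is 9 full-or-partial $500 increments; reduction = 9 × $150 = $1,350, leaving $600. Disability Support Credit: $76,350 is at or below the $112,700 threshold, so the full $748 applies. total $600 + $748 = $1,348
Difference: |$2,248 − $1,348| = $900.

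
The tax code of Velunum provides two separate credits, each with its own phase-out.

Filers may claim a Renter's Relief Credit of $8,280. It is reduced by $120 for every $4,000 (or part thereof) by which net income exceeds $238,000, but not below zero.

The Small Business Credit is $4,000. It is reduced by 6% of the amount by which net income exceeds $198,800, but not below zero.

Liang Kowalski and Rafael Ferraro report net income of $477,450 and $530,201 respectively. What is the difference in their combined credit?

$1,080

Liang ($477,450): Renter's Relief Credit: income exceeds $238,000 by $239,450, which is 60 full-or-partial $4,000 increments; reduction = 60 × $120 = $7,200, leaving $1,080. Small Business Credit: 6% of the $278,650 excess over $198,800 is $16,719 ≥ base, so the credit is $0. total $1,080 + $0 = $1,080
Rafael ($530,201): Renter's Relief Credit: income exceeds $238,000 by $292,201 → 74 increments × $120 = $8,880 ≥ base, so the credit is $0. Small Business Credit: 6% of the $331,401 excess over $198,800 is $19,884.06 ≥ base, so the credit is $0. total $0 + $0 = $0
Difference: |$1,080 − $0| = $1,080.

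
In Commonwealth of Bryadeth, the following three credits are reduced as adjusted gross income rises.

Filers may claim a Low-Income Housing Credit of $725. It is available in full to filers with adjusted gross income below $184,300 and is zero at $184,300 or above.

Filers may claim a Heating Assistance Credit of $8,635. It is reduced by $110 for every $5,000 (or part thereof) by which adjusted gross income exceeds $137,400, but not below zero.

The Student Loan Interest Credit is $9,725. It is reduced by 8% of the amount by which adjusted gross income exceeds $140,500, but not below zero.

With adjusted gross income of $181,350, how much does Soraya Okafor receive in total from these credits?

$14,827

Low-Income Housing Credit: $181,350 is below the $184,300 cutoff, so the full $725 applies.
Heating Assistance Credit: income exceeds $137,400 by $43,950, which is 9 full-or-partial $5,000 increments; reduction = 9 × $110 = $990, leaving $7,645.
Student Loan Interest Credit: 8% of the $40,850 excess over $140,500 is $3,268; credit = $9,725 − $3,268 = $6,457.
Total: $725 + $7,645 + $6,457 = $14,827.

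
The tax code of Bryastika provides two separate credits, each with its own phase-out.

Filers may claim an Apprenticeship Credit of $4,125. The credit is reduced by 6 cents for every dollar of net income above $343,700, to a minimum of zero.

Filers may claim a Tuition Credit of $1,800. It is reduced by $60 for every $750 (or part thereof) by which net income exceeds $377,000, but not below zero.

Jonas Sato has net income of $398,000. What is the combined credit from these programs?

Apprenticeship Credit: 6% of the $54,300 excess over $343,700 is $3,258; credit = $4,125 − $3,258 = $867.
Tuition Credit: income exceeds $377,000 by $21,000, which is 28 full-or-partial $750 increments; reduction = 28 × $60 = $1,680, leaving $120.
Total: $867 + $120 = $987.

$987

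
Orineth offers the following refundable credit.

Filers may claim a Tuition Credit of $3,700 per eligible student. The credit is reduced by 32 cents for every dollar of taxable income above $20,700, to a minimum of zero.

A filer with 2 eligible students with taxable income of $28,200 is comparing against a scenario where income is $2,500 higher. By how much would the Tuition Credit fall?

$800

At $28,200 — base = 2 × $3,700 = $7,400. 32% of the $7,500 excess over $20,700 is $2,400; credit = $7,400 − $2,400 = $5,000.
At $30,700 — base = 2 × $3,700 = $7,400. 32% of the $10,000 excess over $20,700 is $3,200; credit = $7,400 − $3,200 = $4,200.
Lost: $5,000 − $4,200 = $800.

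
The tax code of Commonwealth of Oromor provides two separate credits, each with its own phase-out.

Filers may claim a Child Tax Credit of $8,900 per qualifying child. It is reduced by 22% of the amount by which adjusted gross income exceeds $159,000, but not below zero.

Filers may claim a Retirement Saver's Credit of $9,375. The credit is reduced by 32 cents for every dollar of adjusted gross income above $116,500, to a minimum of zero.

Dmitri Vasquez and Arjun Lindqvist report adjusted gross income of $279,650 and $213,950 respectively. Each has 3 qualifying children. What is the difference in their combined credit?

$14,454

Dmitri ($279,650): Child Tax Credit: base = 3 × $8,900 = $26,700. 22% of the $120,650 excess over $159,000 is $26,543; credit = $26,700 − $26,543 = $157. Retirement Saver's Credit: 32% of the $163,150 excess over $116,500 is $52,208 ≥ base, so the credit is $0. total $157 + $0 = $157
Arjun ($213,950): Child Tax Credit: base = 3 × $8,900 = $26,700. 22% of the $54,950 excess over $159,000 is $12,089; credit = $26,700 − $12,089 = $14,611. Retirement Saver's Credit: 32% of the $97,450 excess over $116,500 is $31,184 ≥ base, so the credit is $0. total $14,611 + $0 = $14,611
Difference: |$157 − $14,611| = $14,454.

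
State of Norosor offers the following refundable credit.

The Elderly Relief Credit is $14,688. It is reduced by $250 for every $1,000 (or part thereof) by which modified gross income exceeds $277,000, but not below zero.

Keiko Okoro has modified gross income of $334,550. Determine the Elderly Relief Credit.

$188

Elderly Relief Credit: income exceeds $277,000 by $57,550, which is 58 full-or-partial $1,000 increments; reduction = 58 × $250 = $14,500, leaving $188.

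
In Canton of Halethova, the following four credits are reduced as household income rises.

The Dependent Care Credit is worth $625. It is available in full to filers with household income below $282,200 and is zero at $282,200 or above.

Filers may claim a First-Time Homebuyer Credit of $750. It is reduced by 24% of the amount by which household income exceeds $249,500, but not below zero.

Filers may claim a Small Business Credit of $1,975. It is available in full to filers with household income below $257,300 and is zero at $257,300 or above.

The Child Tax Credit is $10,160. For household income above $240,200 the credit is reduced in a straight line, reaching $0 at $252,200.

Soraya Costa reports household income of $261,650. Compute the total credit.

$625

Dependent Care Credit: $261,650 is below the $282,200 cutoff, so the full $625 applies.
First-Time Homebuyer Credit: 24% of the $12,150 excess over $249,500 is $2,916 ≥ base, so the credit is $0.
Small Business Credit: $261,650 meets or exceeds the $257,300 cutoff, so the credit is $0.
Child Tax Credit: $261,650 is at or above $252,200, so the credit is $0.
Total: $625 + $0 + $0 + $0 = $625.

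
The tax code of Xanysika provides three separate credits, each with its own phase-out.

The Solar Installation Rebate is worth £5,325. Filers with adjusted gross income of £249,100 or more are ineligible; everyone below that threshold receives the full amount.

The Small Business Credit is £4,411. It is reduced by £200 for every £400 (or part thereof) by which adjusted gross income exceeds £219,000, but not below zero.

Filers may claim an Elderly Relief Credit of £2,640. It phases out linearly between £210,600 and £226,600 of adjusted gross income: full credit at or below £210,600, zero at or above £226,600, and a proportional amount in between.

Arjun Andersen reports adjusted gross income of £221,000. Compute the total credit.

£9,660

Solar Installation Rebate: £221,000 is below the £249,100 cutoff, so the full £5,325 applies.
Small Business Credit: income exceeds £219,000 by £2,000, which is 5 full-or-partial £400 increments; reduction = 5 × £200 = £1,000, leaving £3,411.
Elderly Relief Credit: £221,000 is £10,400 into a £16,000 phase-out range, leaving 5,600/16,000 of the credit: £2,640 × 5,600/16,000 = £924.
Total: £5,325 + £3,411 + £924 = £9,660.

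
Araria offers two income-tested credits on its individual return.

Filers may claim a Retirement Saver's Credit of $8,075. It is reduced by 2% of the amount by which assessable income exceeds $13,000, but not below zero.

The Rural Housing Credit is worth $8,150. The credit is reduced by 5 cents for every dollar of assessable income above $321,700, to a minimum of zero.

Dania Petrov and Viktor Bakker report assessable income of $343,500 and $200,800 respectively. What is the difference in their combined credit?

Dania ($343,500): Retirement Saver's Credit: 2% of the $330,500 excess over $13,000 is $6,610; credit = $8,075 − $6,610 = $1,465. Rural Housing Credit: 5% of the $21,800 excess over $321,700 is $1,090; credit = $8,150 − $1,090 = $7,060. total $1,465 + $7,060 = $8,525
Viktor ($200,800): Retirement Saver's Credit: 2% of the $187,800 excess over $13,000 is $3,756; credit = $8,075 − $3,756 = $4,319. Rural Housing Credit: $200,800 is at or below the $321,700 threshold, so the full $8,150 applies. total $4,319 + $8,150 = $12,469
Difference: |$8,525 − $12,469| = $3,944.

$3,944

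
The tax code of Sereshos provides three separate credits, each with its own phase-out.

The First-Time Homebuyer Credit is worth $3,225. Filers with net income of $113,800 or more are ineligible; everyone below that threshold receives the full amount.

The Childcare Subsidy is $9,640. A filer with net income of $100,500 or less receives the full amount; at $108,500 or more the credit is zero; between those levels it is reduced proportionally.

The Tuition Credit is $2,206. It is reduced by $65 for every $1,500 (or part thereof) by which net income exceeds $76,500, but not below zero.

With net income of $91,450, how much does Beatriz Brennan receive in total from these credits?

$14,421

First-Time Homebuyer Credit: $91,450 is below the $113,800 cutoff, so the full $3,225 applies.
Childcare Subsidy: $91,450 is at or below the $100,500 threshold, so the full $9,640 applies.
Tuition Credit: income exceeds $76,500 by $14,950, which is 10 full-or-partial $1,500 increments; reduction = 10 × $65 = $650, leaving $1,556.
Total: $3,225 + $9,640 + $1,556 = $14,421.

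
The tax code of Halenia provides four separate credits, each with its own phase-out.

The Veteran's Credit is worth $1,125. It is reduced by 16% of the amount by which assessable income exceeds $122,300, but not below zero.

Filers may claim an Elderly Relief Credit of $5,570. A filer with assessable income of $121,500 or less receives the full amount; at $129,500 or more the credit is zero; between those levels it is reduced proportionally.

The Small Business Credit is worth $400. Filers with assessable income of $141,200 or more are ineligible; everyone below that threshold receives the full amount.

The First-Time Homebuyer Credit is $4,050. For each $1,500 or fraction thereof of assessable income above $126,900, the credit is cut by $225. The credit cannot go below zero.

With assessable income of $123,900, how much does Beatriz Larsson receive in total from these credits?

$9,218

Veteran's Credit: 16% of the $1,600 excess over $122,300 is $256; credit = $1,125 − $256 = $869.
Elderly Relief Credit: $123,900 is $2,400 into a $8,000 phase-out range, leaving 5,600/8,000 of the credit: $5,570 × 5,600/8,000 = $3,899.
Small Business Credit: $123,900 is below the $141,200 cutoff, so the full $400 applies.
First-Time Homebuyer Credit: $123,900 is at or below the $126,900 threshold, so the full $4,050 applies.
Total: $869 + $3,899 + $400 + $4,050 = $9,218.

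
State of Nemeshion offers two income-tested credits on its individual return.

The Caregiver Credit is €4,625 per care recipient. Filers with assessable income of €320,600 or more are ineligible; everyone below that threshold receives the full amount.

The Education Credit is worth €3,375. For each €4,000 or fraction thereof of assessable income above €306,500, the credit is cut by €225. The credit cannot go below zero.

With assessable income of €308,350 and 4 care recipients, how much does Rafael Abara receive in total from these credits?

€21,650

Caregiver Credit: base = 4 × €4,625 = €18,500. €308,350 is below the €320,600 cutoff, so the full €18,500 applies.
Education Credit: income exceeds €306,500 by €1,850, which is 1 full-or-partial €4,000 increment; reduction = 1 × €225 = €225, leaving €3,150.
Total: €18,500 + €3,150 = €21,650.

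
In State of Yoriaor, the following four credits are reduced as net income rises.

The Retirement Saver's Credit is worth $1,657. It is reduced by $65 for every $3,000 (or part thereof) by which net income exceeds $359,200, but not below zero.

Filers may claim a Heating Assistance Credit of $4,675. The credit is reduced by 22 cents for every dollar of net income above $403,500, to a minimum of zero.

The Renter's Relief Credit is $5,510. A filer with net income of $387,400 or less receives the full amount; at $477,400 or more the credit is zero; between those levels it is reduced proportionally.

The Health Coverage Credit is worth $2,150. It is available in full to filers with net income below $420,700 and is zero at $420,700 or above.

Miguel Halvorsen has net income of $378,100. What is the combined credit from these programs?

$13,537

Retirement Saver's Credit: income exceeds $359,200 by $18,900, which is 7 full-or-partial $3,000 increments; reduction = 7 × $65 = $455, leaving $1,202.
Heating Assistance Credit: $378,100 is at or below the $403,500 threshold, so the full $4,675 applies.
Renter's Relief Credit: $378,100 is at or below the $387,400 threshold, so the full $5,510 applies.
Health Coverage Credit: $378,100 is below the $420,700 cutoff, so the full $2,150 applies.
Total: $1,202 + $4,675 + $5,510 + $2,150 = $13,537.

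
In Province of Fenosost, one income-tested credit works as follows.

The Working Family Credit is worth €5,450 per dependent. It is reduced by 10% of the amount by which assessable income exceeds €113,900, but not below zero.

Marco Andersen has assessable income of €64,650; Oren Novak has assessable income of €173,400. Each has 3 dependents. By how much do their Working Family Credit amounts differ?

€5,950

Marco (€64,650): Working Family Credit: base = 3 × €5,450 = €16,350. €64,650 is at or below the €113,900 threshold, so the full €16,350 applies.
Oren (€173,400): Working Family Credit: base = 3 × €5,450 = €16,350. 10% of the €59,500 excess over €113,900 is €5,950; credit = €16,350 − €5,950 = €10,400.
Difference: |€16,350 − €10,400| = €5,950.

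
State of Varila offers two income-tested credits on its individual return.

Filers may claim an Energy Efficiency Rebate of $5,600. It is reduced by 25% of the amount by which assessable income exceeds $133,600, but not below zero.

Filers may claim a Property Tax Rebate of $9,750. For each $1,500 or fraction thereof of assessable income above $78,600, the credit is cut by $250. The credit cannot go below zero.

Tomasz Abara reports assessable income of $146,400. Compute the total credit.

Energy Efficiency Rebate: 25% of the $12,800 excess over $133,600 is $3,200; credit = $5,600 − $3,200 = $2,400.
Property Tax Rebate: income exceeds $78,600 by $67,800 → 46 increments × $250 = $11,500 ≥ base, so the credit is $0.
Total: $2,400 + $0 = $2,400.

$2,400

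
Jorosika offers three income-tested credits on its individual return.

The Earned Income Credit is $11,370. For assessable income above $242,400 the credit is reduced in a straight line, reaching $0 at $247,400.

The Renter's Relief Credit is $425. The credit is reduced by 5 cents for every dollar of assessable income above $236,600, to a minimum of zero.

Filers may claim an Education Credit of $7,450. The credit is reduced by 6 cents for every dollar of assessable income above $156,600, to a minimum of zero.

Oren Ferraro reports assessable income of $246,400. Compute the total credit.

$4,336

Earned Income Credit: $246,400 is $4,000 into a $5,000 phase-out range, leaving 1,000/5,000 of the credit: $11,370 × 1,000/5,000 = $2,274.
Renter's Relief Credit: 5% of the $9,800 excess over $236,600 is $490 ≥ base, so the credit is $0.
Education Credit: 6% of the $89,800 excess over $156,600 is $5,388; credit = $7,450 − $5,388 = $2,062.
Total: $2,274 + $0 + $2,062 = $4,336.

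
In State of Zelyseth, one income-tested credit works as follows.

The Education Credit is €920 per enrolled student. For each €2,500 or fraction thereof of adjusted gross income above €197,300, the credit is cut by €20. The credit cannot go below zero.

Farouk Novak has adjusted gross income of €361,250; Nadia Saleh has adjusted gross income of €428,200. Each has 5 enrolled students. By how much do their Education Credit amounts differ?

€540

Farouk (€361,250): Education Credit: base = 5 × €920 = €4,600. income exceeds €197,300 by €163,950, which is 66 full-or-partial €2,500 increments; reduction = 66 × €20 = €1,320, leaving €3,280.
Nadia (€428,200): Education Credit: base = 5 × €920 = €4,600. income exceeds €197,300 by €230,900, which is 93 full-or-partial €2,500 increments; reduction = 93 × €20 = €1,860, leaving €2,740.
Difference: |€3,280 − €2,740| = €540.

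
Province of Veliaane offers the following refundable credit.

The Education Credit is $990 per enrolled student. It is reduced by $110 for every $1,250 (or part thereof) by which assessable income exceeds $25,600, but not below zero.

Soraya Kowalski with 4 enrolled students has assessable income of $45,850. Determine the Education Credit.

$2,090

Education Credit: base = 4 × $990 = $3,960. income exceeds $25,600 by $20,250, which is 17 full-or-partial $1,250 increments; reduction = 17 × $110 = $1,870, leaving $2,090.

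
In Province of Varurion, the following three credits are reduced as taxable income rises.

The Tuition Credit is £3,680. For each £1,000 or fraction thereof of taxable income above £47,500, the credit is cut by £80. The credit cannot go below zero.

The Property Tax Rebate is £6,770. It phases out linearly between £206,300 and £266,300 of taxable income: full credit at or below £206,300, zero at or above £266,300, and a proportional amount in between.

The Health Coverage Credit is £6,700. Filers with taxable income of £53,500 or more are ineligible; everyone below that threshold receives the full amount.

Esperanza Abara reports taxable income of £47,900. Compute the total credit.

£17,070

Tuition Credit: income exceeds £47,500 by £400, which is 1 full-or-partial £1,000 increment; reduction = 1 × £80 = £80, leaving £3,600.
Property Tax Rebate: £47,900 is at or below the £206,300 threshold, so the full £6,770 applies.
Health Coverage Credit: £47,900 is below the £53,500 cutoff, so the full £6,700 applies.
Total: £3,600 + £6,770 + £6,700 = £17,070.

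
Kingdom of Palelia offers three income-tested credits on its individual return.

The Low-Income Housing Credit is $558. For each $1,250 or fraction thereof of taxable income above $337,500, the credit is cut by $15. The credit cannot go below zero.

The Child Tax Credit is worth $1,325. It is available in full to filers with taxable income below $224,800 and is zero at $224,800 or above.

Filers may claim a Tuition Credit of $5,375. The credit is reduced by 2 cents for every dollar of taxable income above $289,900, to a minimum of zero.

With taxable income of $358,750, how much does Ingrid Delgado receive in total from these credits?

$4,301

Low-Income Housing Credit: income exceeds $337,500 by $21,250, which is 17 full-or-partial $1,250 increments; reduction = 17 × $15 = $255, leaving $303.
Child Tax Credit: $358,750 meets or exceeds the $224,800 cutoff, so the credit is $0.
Tuition Credit: 2% of the $68,850 excess over $289,900 is $1,377; credit = $5,375 − $1,377 = $3,998.
Total: $303 + $0 + $3,998 = $4,301.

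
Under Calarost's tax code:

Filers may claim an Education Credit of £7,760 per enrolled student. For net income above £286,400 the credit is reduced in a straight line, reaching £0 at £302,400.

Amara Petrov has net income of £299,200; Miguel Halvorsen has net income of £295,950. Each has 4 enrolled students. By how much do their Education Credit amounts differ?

Amara (£299,200): Education Credit: base = 4 × £7,760 = £31,040. £299,200 is £12,800 into a £16,000 phase-out range, leaving 3,200/16,000 of the credit: £31,040 × 3,200/16,000 = £6,208.
Miguel (£295,950): Education Credit: base = 4 × £7,760 = £31,040. £295,950 is £9,550 into a £16,000 phase-out range, leaving 6,450/16,000 of the credit: £31,040 × 6,450/16,000 = £12,513.
Difference: |£6,208 − £12,513| = £6,305.

£6,305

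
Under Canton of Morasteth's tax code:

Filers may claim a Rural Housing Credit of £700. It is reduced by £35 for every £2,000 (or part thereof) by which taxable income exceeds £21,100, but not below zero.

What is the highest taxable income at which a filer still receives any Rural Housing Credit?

£59,100

After 19 increments the reduction is 19 × £35 = £665, leaving £35; one more increment wipes it out. Increment 19 ends at excess 19 × £2,000 = £38,000, so the highest qualifying income is £21,100 + £38,000 = £59,100.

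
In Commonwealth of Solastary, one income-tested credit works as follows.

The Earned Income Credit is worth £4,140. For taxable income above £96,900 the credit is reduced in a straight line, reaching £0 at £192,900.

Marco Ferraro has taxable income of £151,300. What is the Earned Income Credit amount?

£1,794

Earned Income Credit: £151,300 is £54,400 into a £96,000 phase-out range, leaving 41,600/96,000 of the credit: £4,140 × 41,600/96,000 = £1,794.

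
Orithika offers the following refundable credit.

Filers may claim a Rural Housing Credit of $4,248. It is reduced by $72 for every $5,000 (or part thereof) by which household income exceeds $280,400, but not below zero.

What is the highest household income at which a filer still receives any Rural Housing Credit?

After 58 increments the reduction is 58 × $72 = $4,176, leaving $72; one more increment wipes it out. Increment 58 ends at excess 58 × $5,000 = $290,000, so the highest qualifying income is $280,400 + $290,000 = $570,400.

$570,400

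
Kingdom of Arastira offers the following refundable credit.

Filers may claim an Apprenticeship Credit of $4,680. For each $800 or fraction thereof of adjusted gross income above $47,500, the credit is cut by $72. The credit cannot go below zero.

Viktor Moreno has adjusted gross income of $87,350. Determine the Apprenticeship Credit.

$1,080

Apprenticeship Credit: income exceeds $47,500 by $39,850, which is 50 full-or-partial $800 increments; reduction = 50 × $72 = $3,600, leaving $1,080.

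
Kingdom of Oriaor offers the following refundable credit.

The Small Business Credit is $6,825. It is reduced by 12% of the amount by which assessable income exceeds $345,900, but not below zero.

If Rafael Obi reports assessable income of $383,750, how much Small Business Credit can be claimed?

$2,283

Small Business Credit: 12% of the $37,850 excess over $345,900 is $4,542; credit = $6,825 − $4,542 = $2,283.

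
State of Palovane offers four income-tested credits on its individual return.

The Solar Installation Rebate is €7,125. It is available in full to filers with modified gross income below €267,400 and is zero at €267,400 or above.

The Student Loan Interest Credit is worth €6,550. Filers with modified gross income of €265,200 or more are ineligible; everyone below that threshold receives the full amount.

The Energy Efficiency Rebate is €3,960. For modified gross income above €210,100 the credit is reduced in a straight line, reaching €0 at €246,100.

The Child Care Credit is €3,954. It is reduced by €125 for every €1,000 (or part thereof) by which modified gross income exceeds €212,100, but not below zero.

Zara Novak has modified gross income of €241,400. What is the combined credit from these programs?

Solar Installation Rebate: €241,400 is below the €267,400 cutoff, so the full €7,125 applies.
Student Loan Interest Credit: €241,400 is below the €265,200 cutoff, so the full €6,550 applies.
Energy Efficiency Rebate: €241,400 is €31,300 into a €36,000 phase-out range, leaving 4,700/36,000 of the credit: €3,960 × 4,700/36,000 = €517.
Child Care Credit: income exceeds €212,100 by €29,300, which is 30 full-or-partial €1,000 increments; reduction = 30 × €125 = €3,750, leaving €204.
Total: €7,125 + €6,550 + €517 + €204 = €14,396.

€14,396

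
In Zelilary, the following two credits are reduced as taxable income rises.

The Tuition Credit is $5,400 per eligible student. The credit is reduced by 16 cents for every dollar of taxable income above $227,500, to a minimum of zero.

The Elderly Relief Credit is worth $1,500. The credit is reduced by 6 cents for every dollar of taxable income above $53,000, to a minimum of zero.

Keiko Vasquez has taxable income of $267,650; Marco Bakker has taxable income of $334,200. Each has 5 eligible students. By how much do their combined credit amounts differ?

$10,648

Keiko ($267,650): Tuition Credit: base = 5 × $5,400 = $27,000. 16% of the $40,150 excess over $227,500 is $6,424; credit = $27,000 − $6,424 = $20,576. Elderly Relief Credit: 6% of the $214,650 excess over $53,000 is $12,879 ≥ base, so the credit is $0. total $20,576 + $0 = $20,576
Marco ($334,200): Tuition Credit: base = 5 × $5,400 = $27,000. 16% of the $106,700 excess over $227,500 is $17,072; credit = $27,000 − $17,072 = $9,928. Elderly Relief Credit: 6% of the $281,200 excess over $53,000 is $16,872 ≥ base, so the credit is $0. total $9,928 + $0 = $9,928
Difference: |$20,576 − $9,928| = $10,648.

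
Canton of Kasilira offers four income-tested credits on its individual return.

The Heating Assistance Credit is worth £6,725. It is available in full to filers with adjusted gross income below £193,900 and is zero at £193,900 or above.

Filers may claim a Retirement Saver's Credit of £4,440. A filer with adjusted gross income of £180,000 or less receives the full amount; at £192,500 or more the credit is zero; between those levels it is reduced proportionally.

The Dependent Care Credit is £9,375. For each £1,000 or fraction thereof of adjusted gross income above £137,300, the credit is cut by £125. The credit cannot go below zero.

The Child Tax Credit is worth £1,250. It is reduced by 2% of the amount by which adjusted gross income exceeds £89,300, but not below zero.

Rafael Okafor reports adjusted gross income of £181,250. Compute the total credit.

£14,596

Heating Assistance Credit: £181,250 is below the £193,900 cutoff, so the full £6,725 applies.
Retirement Saver's Credit: £181,250 is £1,250 into a £12,500 phase-out range, leaving 11,250/12,500 of the credit: £4,440 × 11,250/12,500 = £3,996.
Dependent Care Credit: income exceeds £137,300 by £43,950, which is 44 full-or-partial £1,000 increments; reduction = 44 × £125 = £5,500, leaving £3,875.
Child Tax Credit: 2% of the £91,950 excess over £89,300 is £1,839 ≥ base, so the credit is £0.
Total: £6,725 + £3,996 + £3,875 + £0 = £14,596.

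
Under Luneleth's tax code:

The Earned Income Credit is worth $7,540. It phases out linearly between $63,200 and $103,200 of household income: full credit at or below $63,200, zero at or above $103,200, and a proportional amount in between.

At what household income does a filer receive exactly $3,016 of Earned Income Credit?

$87,200

$3,016 is 3,016/7,540 of the full $7,540, so 4,524/7,540 of the $40,000 range has been used: income = $63,200 + $40,000 × 4,524/7,540 = $87,200.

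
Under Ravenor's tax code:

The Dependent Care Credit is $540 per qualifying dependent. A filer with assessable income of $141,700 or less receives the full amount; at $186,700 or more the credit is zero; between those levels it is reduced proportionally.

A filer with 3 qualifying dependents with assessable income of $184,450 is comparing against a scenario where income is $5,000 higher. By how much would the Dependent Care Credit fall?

At $184,450 — base = 3 × $540 = $1,620. $184,450 is $42,750 into a $45,000 phase-out range, leaving 2,250/45,000 of the credit: $1,620 × 2,250/45,000 = $81.
At $189,450 — base = 3 × $540 = $1,620. $189,450 is at or above $186,700, so the credit is $0.
Lost: $81 − $0 = $81.

$81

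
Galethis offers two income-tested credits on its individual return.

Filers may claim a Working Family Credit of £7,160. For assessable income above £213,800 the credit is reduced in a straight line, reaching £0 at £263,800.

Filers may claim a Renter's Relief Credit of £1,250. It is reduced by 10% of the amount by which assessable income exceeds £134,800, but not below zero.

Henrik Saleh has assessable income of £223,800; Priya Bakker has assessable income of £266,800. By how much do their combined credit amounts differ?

£5,728

Henrik (£223,800): Working Family Credit: £223,800 is £10,000 into a £50,000 phase-out range, leaving 40,000/50,000 of the credit: £7,160 × 40,000/50,000 = £5,728. Renter's Relief Credit: 10% of the £89,000 excess over £134,800 is £8,900 ≥ base, so the credit is £0. total £5,728 + £0 = £5,728
Priya (£266,800): Working Family Credit: £266,800 is at or above £263,800, so the credit is £0. Renter's Relief Credit: 10% of the £132,000 excess over £134,800 is £13,200 ≥ base, so the credit is £0. total £0 + £0 = £0
Difference: |£5,728 − £0| = £5,728.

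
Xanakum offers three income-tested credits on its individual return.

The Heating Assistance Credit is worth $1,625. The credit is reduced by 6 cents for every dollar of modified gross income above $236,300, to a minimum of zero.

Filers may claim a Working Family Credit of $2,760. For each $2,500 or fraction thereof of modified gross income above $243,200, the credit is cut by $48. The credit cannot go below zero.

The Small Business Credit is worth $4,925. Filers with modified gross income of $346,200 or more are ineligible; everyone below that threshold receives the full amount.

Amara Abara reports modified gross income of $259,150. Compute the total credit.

$7,603

Heating Assistance Credit: 6% of the $22,850 excess over $236,300 is $1,371; credit = $1,625 − $1,371 = $254.
Working Family Credit: income exceeds $243,200 by $15,950, which is 7 full-or-partial $2,500 increments; reduction = 7 × $48 = $336, leaving $2,424.
Small Business Credit: $259,150 is below the $346,200 cutoff, so the full $4,925 applies.
Total: $254 + $2,424 + $4,925 = $7,603.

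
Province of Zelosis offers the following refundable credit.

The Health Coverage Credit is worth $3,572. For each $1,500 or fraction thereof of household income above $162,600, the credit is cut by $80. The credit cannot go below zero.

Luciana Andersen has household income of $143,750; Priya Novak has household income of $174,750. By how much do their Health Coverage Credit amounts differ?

Luciana ($143,750): Health Coverage Credit: $143,750 is at or below the $162,600 threshold, so the full $3,572 applies.
Priya ($174,750): Health Coverage Credit: income exceeds $162,600 by $12,150, which is 9 full-or-partial $1,500 increments; reduction = 9 × $80 = $720, leaving $2,852.
Difference: |$3,572 − $2,852| = $720.

$720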